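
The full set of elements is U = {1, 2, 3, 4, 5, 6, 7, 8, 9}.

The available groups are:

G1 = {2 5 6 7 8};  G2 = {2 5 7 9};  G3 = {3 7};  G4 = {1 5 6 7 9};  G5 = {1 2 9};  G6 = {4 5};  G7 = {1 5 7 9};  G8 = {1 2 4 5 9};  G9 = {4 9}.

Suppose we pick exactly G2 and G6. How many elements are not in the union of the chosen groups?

4

Union of G2, G6 = {2, 4, 5, 7, 9}.
Not covered: 1, 3, 6, 8 — 4 elements.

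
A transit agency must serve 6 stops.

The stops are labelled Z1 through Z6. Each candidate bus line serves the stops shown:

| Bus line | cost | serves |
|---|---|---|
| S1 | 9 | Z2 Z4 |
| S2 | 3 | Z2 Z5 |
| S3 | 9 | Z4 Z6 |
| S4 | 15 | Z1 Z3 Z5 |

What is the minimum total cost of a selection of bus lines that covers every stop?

27

S2, S3, S4 together cover every stop (S2 ∪ S3 ∪ S4 = {Z1, Z2, Z3, Z4, Z5, Z6}); total cost 3 + 9 + 15 = 27.
No covering selection has total cost below 27.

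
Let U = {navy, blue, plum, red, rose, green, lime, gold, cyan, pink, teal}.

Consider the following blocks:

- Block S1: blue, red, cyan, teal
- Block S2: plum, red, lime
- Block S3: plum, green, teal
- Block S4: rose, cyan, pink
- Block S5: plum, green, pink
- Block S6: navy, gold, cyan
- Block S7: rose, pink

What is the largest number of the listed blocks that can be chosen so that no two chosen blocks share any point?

S2, S6, S7 are pairwise disjoint (S2={plum,red,lime}; S6={navy,gold,cyan}; S7={rose,pink}).
Every remaining block overlaps one of these, and no 4 of the listed blocks are pairwise disjoint, so 3 is the maximum.

3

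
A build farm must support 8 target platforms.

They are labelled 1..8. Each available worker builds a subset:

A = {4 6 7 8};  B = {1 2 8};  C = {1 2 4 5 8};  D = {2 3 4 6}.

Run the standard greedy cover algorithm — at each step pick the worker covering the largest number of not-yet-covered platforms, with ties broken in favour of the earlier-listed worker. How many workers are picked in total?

3

Greedy: pick C (covers 5 new) → pick A (covers 2 new) → pick D (covers 1 new). Total picks: 3.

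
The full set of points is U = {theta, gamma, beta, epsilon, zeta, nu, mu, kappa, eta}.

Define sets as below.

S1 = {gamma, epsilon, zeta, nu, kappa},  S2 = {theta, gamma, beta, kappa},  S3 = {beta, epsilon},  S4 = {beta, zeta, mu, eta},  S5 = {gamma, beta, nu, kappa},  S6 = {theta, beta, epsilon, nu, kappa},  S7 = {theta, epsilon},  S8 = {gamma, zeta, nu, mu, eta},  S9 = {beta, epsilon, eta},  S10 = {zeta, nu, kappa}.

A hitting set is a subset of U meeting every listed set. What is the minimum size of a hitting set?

3

The 3 points {epsilon, mu, kappa} hit every set.
No choice of 2 points meets every set, so 3 is the minimum.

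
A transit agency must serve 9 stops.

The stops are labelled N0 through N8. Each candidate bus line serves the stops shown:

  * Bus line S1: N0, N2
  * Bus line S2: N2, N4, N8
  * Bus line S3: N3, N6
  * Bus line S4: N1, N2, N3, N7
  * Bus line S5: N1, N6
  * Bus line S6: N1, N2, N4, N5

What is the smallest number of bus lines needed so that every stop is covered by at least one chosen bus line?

5

S1 and S2 and S4 and S5 and S6 together: S1 ∪ S2 ∪ S4 ∪ S5 ∪ S6 = {N0, N1, N2, N3, N4, N5, N6, N7, N8} — every stop is covered.
No 4 of the 6 bus lines cover everything (all 15 combinations miss at least one stop), so 5 is optimal.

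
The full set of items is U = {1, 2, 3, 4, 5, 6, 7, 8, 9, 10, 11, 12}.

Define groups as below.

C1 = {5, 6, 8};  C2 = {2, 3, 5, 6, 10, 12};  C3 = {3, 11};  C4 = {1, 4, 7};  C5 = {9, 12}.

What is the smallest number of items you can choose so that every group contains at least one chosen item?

4

Take H = {3, 4, 5, 12}. Each listed group contains at least one of these, so H is a hitting set of size 4.
The groups C1, C3, C4, C5 are pairwise disjoint, so any hitting set needs a separate item for each — at least 4. Hence 4 is optimal.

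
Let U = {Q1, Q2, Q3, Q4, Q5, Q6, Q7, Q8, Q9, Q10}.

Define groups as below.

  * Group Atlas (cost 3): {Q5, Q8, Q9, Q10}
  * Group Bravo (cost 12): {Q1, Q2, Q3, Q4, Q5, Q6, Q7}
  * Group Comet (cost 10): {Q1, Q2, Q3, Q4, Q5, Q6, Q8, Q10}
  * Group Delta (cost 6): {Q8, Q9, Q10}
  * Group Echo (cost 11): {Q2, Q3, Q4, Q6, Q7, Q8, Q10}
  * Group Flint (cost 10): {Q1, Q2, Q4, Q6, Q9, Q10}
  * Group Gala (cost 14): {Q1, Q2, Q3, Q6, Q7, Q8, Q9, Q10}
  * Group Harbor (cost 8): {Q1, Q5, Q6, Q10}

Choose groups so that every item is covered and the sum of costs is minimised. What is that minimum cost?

15

Atlas, Bravo together cover every item (Atlas ∪ Bravo = {Q1, Q2, Q3, Q4, Q5, Q6, Q7, Q8, Q9, Q10}); total cost 3 + 12 = 15.
No covering selection has total cost below 15.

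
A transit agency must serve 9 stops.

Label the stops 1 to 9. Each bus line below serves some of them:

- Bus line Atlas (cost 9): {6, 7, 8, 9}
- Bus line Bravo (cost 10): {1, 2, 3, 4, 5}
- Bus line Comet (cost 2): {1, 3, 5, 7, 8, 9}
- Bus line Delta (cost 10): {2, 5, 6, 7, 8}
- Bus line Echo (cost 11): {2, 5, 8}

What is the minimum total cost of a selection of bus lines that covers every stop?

19

Atlas, Bravo together cover every stop (Atlas ∪ Bravo = {1, 2, 3, 4, 5, 6, 7, 8, 9}); total cost 9 + 10 = 19.
The greedy pick Comet, Bravo, Atlas costs 21; no covering selection beats 19.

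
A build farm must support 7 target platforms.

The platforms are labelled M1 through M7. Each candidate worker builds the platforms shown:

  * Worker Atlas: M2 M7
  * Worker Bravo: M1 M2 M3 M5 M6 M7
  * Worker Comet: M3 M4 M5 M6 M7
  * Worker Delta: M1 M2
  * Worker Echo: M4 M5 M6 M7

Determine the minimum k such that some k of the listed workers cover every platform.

Bravo and Comet together: Bravo ∪ Comet = {M1, M2, M3, M4, M5, M6, M7} — every platform is covered.
No single worker has all 7 platforms (the largest, Bravo, has 6), so 2 is optimal.

2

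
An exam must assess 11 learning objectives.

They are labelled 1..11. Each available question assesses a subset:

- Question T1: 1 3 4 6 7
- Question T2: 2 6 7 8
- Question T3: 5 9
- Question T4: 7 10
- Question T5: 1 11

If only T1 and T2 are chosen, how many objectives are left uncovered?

4

Union of T1, T2 = {1, 2, 3, 4, 6, 7, 8}.
Not covered: 5, 9, 10, 11 — 4 objectives.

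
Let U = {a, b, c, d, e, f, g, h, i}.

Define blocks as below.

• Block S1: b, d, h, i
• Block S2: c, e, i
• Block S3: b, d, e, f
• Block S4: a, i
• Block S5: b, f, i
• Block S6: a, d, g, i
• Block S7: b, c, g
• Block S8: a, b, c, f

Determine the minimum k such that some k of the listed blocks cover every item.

Take {S1, S3, S4, S7}. Their union is {a, b, c, d, e, f, g, h, i}, which is all 9 items.
No 3 of the 8 blocks cover everything (all 56 combinations miss at least one item), so 4 is optimal.

4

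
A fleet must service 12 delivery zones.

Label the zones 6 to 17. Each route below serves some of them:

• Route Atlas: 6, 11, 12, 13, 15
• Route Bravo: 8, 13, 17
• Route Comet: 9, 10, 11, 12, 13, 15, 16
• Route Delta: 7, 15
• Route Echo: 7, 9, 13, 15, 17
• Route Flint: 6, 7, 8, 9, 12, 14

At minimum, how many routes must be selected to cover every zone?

Take {Bravo, Comet, Flint}. Their union is {6, 7, 8, 9, 10, 11, 12, 13, 14, 15, 16, 17}, which is all 12 zones.
Only Comet contains 10, so Comet is forced; the remaining 5 zones need at least 2 more routes (each remaining route adds at most 4) — so at least 3 routes are needed, and 3 is optimal.

3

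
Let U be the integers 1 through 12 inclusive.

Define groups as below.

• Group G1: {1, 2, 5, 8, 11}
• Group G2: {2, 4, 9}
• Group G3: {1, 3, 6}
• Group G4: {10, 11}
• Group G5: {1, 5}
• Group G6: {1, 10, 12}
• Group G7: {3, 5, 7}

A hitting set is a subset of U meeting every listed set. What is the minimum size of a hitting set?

H = {1, 5, 9, 10} meets every group (each contains at least one member of H), and |H| = 4.
No choice of 3 points meets every group, so 4 is the minimum.

4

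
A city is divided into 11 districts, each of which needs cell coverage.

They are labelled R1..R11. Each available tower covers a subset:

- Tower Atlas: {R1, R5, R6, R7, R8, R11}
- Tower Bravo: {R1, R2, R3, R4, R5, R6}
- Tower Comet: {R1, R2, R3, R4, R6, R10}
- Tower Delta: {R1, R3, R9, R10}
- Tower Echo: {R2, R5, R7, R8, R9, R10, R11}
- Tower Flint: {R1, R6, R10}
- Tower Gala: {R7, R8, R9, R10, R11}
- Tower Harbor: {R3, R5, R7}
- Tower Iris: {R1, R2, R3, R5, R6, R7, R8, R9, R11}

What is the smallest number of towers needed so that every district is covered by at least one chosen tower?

Take {Bravo, Gala}. Their union is {R1, R2, R3, R4, R5, R6, R7, R8, R9, R10, R11}, which is all 11 districts.
No single tower has all 11 districts (the largest, Iris, has 9), so 2 is optimal.

2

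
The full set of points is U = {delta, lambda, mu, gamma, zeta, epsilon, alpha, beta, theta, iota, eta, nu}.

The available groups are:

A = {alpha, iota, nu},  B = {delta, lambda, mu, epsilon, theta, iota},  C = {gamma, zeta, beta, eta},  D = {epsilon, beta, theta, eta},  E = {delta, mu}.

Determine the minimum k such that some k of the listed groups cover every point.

A and B and C together: A ∪ B ∪ C = {delta, lambda, mu, gamma, zeta, epsilon, alpha, beta, theta, iota, eta, nu} — every point is covered.
Only B contains lambda, so B is forced; the remaining 6 points need at least 2 more groups (each remaining group adds at most 4) — so at least 3 groups are needed, and 3 is optimal.

3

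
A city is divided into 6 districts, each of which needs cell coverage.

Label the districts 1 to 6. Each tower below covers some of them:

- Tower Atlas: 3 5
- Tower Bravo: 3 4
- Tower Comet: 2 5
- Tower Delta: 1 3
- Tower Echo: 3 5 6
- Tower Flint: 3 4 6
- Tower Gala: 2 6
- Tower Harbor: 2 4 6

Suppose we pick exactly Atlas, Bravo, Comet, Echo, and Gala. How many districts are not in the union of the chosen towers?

1

Union of Atlas, Bravo, Comet, Echo, Gala = {2, 3, 4, 5, 6}.
Not covered: 1 — 1 district.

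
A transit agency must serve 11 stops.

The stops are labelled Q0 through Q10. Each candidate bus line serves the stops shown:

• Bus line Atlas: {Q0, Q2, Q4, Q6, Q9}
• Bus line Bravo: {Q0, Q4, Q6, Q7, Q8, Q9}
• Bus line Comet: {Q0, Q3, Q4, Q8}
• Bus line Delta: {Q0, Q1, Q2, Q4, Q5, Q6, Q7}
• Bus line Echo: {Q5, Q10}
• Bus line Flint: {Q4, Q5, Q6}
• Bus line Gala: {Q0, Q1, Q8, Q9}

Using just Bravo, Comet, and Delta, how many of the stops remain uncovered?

1

Union of Bravo, Comet, Delta = {Q0, Q1, Q2, Q3, Q4, Q5, Q6, Q7, Q8, Q9}.
Not covered: Q10 — 1 stop.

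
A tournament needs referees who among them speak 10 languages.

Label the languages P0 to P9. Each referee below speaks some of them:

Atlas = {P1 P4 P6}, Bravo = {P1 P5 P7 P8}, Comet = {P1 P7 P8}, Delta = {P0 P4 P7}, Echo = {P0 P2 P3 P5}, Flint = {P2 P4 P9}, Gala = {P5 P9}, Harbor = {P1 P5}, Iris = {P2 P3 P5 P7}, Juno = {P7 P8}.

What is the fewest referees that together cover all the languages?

Atlas and Comet and Echo and Flint together: Atlas ∪ Comet ∪ Echo ∪ Flint = {P0, P1, P2, P3, P4, P5, P6, P7, P8, P9} — every language is covered.
No 3 of the 10 referees cover everything (all 120 combinations miss at least one language), so 4 is optimal.

4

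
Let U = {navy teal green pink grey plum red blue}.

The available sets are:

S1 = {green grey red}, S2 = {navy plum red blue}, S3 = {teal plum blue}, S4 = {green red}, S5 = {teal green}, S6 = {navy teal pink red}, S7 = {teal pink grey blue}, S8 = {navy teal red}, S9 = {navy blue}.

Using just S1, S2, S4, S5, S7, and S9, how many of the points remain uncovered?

Union of S1, S2, S4, S5, S7, S9 = {navy, teal, green, pink, grey, plum, red, blue} — that's every point, so 0 are uncovered.

0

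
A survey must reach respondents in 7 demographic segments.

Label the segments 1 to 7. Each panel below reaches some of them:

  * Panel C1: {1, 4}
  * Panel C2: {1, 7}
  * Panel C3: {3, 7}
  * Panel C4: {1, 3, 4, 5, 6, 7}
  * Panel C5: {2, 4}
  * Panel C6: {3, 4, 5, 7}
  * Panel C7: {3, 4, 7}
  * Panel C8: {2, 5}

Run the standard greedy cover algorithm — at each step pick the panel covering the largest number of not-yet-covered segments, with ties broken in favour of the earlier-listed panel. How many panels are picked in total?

Greedy: pick C4 (covers 6 new) → pick C5 (covers 1 new). Total picks: 2.

2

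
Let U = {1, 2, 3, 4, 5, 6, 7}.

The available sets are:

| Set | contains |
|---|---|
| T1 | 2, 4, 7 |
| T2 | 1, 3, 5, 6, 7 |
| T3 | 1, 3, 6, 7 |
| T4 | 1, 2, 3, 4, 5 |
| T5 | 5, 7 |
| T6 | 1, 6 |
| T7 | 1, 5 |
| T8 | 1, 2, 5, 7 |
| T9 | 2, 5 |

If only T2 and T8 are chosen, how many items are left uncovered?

1

Union of T2, T8 = {1, 2, 3, 5, 6, 7}.
Not covered: 4 — 1 item.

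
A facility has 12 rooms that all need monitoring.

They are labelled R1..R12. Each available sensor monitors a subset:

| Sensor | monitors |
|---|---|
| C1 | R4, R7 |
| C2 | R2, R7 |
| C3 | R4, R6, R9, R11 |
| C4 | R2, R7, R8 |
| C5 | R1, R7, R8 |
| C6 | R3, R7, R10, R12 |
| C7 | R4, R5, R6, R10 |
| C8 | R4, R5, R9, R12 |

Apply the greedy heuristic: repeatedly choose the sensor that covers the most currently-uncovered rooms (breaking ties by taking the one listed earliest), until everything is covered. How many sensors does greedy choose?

Greedy: pick C3 (covers 4 new) → pick C6 (covers 4 new) → pick C4 (covers 2 new) → pick C5 (covers 1 new) → pick C7 (covers 1 new). Total picks: 5.

5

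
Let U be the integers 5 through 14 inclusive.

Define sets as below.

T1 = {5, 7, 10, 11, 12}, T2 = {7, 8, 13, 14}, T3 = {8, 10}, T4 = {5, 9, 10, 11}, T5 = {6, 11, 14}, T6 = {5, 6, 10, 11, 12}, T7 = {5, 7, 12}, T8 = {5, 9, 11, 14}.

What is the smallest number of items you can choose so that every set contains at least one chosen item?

The 3 items {10, 12, 14} hit every set.
The sets T3, T5, T7 are pairwise disjoint, so any hitting set needs a separate item for each — at least 3. Hence 3 is optimal.

3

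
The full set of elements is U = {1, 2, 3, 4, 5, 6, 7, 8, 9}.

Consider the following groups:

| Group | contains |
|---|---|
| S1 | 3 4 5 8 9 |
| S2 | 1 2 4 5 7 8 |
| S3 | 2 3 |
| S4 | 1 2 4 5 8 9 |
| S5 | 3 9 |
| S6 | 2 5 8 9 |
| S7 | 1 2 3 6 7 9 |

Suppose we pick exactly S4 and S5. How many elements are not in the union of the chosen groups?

Union of S4, S5 = {1, 2, 3, 4, 5, 8, 9}.
Not covered: 6, 7 — 2 elements.

2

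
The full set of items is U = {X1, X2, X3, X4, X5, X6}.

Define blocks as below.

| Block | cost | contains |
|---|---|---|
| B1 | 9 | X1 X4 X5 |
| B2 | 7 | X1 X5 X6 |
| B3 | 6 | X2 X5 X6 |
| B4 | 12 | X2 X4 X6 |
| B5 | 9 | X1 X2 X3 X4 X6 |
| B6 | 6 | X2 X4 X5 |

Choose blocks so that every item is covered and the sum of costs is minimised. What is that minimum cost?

B5, B6 together cover every item (B5 ∪ B6 = {X1, X2, X3, X4, X5, X6}); total cost 9 + 6 = 15.
No covering selection has total cost below 15.

15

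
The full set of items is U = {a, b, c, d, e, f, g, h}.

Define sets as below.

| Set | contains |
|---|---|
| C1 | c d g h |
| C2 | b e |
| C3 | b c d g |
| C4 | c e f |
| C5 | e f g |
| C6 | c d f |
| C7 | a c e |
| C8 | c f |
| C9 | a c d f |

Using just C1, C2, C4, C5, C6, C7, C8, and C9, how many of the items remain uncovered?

0

Union of C1, C2, C4, C5, C6, C7, C8, C9 = {a, b, c, d, e, f, g, h} — that's every item, so 0 are uncovered.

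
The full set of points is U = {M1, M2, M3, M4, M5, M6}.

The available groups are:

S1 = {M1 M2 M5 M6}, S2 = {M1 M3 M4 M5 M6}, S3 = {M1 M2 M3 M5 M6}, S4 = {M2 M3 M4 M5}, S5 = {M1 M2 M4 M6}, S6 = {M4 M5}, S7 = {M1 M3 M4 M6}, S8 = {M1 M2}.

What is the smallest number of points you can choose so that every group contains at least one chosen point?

2

H = {M1, M4} meets every group (each contains at least one member of H), and |H| = 2.
The groups S6, S8 are pairwise disjoint, so any hitting set needs a separate point for each — at least 2. Hence 2 is optimal.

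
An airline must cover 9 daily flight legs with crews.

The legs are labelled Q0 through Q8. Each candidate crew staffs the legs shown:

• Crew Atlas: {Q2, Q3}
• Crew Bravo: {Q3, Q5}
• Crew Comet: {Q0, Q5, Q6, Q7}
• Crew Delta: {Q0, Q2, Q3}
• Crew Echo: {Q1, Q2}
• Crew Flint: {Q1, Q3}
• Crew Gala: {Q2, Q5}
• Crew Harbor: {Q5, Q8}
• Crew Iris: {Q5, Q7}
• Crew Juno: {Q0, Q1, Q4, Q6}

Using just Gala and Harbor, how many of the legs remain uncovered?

6

Union of Gala, Harbor = {Q2, Q5, Q8}.
Not covered: Q0, Q1, Q3, Q4, Q6, Q7 — 6 legs.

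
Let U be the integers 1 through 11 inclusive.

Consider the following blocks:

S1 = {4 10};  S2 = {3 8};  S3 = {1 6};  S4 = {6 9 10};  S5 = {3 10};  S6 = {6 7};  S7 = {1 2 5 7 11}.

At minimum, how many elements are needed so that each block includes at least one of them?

Take H = {3, 4, 6, 7}. Each listed block contains at least one of these, so H is a hitting set of size 4.
No choice of 3 elements meets every block, so 4 is the minimum.

4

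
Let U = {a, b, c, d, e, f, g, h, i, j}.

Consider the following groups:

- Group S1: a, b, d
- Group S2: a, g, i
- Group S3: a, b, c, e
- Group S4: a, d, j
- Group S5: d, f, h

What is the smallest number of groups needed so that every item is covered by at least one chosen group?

S2 and S3 and S4 and S5 together: S2 ∪ S3 ∪ S4 ∪ S5 = {a, b, c, d, e, f, g, h, i, j} — every item is covered.
Only S2 contains g, so S2 is forced; the remaining 7 items need at least 3 more groups (each remaining group adds at most 3) — so at least 4 groups are needed, and 4 is optimal.

4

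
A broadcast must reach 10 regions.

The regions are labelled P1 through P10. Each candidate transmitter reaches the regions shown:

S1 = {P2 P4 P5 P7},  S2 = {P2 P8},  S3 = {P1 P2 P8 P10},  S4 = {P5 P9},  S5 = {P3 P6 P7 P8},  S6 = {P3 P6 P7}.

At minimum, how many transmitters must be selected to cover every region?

4

S1 and S3 and S4 and S6 together: S1 ∪ S3 ∪ S4 ∪ S6 = {P1, P2, P3, P4, P5, P6, P7, P8, P9, P10} — every region is covered.
No 3 of the 6 transmitters cover everything (all 20 combinations miss at least one region), so 4 is optimal.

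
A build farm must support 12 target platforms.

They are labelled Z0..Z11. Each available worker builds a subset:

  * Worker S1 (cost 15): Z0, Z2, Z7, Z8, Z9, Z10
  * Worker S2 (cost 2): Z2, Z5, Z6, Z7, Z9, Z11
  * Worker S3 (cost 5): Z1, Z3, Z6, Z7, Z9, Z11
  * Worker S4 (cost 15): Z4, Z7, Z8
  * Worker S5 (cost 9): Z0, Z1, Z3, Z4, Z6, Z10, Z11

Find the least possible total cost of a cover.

26

S1, S2, S5 together cover every platform (S1 ∪ S2 ∪ S5 = {Z0, Z1, Z2, Z3, Z4, Z5, Z6, Z7, Z8, Z9, Z10, Z11}); total cost 15 + 2 + 9 = 26.
No covering selection has total cost below 26.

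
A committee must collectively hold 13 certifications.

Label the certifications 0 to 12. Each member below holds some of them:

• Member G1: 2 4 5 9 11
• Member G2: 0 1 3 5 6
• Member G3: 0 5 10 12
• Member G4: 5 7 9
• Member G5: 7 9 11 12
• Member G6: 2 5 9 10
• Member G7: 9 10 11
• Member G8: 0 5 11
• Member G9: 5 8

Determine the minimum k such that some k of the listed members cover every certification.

5

Take {G1, G2, G5, G7, G9}. Their union is {0, 1, 2, 3, 4, 5, 6, 7, 8, 9, 10, 11, 12}, which is all 13 certifications.
No 4 of the 9 members cover everything (all 126 combinations miss at least one certification), so 5 is optimal.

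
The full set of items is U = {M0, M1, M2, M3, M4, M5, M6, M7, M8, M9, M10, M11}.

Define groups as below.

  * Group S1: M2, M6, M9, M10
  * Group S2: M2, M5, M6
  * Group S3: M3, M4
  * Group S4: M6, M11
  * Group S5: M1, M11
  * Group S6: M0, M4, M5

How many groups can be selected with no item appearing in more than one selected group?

3

S1, S3, S5 are pairwise disjoint (S1={M2,M6,M9,M10}; S3={M3,M4}; S5={M1,M11}).
Every remaining group overlaps one of these, and no 4 of the listed groups are pairwise disjoint, so 3 is the maximum.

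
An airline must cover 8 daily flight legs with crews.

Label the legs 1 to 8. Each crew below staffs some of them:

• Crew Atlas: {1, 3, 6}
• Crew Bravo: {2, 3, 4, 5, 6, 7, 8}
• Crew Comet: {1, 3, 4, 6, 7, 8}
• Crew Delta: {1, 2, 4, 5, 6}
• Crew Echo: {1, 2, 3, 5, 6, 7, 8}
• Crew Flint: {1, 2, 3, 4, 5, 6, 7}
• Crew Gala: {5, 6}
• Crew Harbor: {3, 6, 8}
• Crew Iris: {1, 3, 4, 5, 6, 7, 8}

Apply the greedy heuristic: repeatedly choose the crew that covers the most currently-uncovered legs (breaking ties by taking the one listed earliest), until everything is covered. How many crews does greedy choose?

2

Greedy: pick Bravo (covers 7 new) → pick Atlas (covers 1 new). Total picks: 2.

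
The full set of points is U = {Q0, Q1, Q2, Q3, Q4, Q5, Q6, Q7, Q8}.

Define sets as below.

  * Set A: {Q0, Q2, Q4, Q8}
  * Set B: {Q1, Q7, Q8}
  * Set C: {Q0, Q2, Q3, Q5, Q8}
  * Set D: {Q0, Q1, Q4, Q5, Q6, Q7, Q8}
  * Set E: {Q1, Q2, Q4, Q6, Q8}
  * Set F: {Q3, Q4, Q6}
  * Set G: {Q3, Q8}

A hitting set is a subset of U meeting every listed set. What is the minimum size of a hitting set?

2

Take H = {Q6, Q8}. Each listed set contains at least one of these, so H is a hitting set of size 2.
The sets B, F are pairwise disjoint, so any hitting set needs a separate point for each — at least 2. Hence 2 is optimal.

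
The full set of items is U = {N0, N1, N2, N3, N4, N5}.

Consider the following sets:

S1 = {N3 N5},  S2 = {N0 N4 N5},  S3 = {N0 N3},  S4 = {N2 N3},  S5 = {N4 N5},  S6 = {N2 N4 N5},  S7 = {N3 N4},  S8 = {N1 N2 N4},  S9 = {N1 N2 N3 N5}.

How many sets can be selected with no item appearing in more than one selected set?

S3, S6 are pairwise disjoint (S3={N0,N3}; S6={N2,N4,N5}).
Every remaining set overlaps one of these, and no 3 of the listed sets are pairwise disjoint, so 2 is the maximum.

2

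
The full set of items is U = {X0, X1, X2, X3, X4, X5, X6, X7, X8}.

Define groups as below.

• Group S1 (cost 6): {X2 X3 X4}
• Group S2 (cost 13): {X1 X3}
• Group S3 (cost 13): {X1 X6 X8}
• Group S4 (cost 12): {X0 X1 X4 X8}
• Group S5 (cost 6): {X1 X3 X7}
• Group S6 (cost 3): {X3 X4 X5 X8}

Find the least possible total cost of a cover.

40

S1, S3, S4, S5, S6 together cover every item (S1 ∪ S3 ∪ S4 ∪ S5 ∪ S6 = {X0, X1, X2, X3, X4, X5, X6, X7, X8}); total cost 6 + 13 + 12 + 6 + 3 = 40.
No covering selection has total cost below 40.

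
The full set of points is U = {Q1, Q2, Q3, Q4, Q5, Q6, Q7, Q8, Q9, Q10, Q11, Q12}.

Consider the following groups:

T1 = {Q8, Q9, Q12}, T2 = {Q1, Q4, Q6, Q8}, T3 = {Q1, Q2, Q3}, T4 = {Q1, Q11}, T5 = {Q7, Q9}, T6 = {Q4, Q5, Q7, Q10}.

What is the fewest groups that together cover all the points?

Take {T1, T2, T3, T4, T6}. Their union is {Q1, Q2, Q3, Q4, Q5, Q6, Q7, Q8, Q9, Q10, Q11, Q12}, which is all 12 points.
No 4 of the 6 groups cover everything (all 15 combinations miss at least one point), so 5 is optimal.

5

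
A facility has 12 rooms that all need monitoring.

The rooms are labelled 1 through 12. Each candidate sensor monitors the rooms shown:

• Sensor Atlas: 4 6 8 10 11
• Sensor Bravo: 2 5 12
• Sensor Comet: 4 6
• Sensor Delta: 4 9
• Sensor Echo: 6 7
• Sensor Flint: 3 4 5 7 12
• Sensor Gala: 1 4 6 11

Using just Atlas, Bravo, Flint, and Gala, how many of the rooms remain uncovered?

1

Union of Atlas, Bravo, Flint, Gala = {1, 2, 3, 4, 5, 6, 7, 8, 10, 11, 12}.
Not covered: 9 — 1 room.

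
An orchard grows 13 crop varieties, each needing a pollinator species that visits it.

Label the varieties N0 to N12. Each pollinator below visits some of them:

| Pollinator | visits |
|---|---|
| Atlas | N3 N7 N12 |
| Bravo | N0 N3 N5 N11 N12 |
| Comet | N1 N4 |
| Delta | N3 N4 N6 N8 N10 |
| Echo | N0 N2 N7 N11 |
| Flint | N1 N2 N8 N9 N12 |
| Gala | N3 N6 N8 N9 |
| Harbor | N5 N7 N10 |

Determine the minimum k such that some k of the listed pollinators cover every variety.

4

Bravo and Delta and Echo and Flint together: Bravo ∪ Delta ∪ Echo ∪ Flint = {N0, N1, N2, N3, N4, N5, N6, N7, N8, N9, N10, N11, N12} — every variety is covered.
No 3 of the 8 pollinators cover everything (all 56 combinations miss at least one variety), so 4 is optimal.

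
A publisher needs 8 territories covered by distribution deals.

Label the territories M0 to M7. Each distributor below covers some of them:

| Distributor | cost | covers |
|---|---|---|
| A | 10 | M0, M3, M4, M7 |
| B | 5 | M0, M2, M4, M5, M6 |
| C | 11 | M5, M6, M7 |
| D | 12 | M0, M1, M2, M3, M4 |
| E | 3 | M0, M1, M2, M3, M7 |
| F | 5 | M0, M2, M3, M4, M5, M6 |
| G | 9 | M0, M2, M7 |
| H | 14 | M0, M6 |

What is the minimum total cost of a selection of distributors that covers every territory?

B, E together cover every territory (B ∪ E = {M0, M1, M2, M3, M4, M5, M6, M7}); total cost 5 + 3 = 8.
No covering selection has total cost below 8.

8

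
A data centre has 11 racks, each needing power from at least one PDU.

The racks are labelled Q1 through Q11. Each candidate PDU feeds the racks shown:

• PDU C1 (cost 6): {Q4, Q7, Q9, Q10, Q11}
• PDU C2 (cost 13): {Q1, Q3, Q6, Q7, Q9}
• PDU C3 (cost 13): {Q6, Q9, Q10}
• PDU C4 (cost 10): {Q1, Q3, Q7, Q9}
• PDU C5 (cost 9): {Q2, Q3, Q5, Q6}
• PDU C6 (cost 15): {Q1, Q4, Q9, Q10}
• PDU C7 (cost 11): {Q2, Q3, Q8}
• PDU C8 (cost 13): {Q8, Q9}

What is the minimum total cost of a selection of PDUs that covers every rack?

C1, C4, C5, C7 together cover every rack (C1 ∪ C4 ∪ C5 ∪ C7 = {Q1, Q2, Q3, Q4, Q5, Q6, Q7, Q8, Q9, Q10, Q11}); total cost 6 + 10 + 9 + 11 = 36.
No covering selection has total cost below 36.

36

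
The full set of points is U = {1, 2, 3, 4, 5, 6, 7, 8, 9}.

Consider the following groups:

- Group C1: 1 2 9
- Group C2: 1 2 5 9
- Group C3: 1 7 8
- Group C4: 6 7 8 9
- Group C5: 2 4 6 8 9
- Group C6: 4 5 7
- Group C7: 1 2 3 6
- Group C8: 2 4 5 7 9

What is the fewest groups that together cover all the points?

3

Take {C4, C6, C7}. Their union is {1, 2, 3, 4, 5, 6, 7, 8, 9}, which is all 9 points.
Only C7 contains 3, so C7 is forced; the remaining 5 points need at least 2 more groups (each remaining group adds at most 4) — so at least 3 groups are needed, and 3 is optimal.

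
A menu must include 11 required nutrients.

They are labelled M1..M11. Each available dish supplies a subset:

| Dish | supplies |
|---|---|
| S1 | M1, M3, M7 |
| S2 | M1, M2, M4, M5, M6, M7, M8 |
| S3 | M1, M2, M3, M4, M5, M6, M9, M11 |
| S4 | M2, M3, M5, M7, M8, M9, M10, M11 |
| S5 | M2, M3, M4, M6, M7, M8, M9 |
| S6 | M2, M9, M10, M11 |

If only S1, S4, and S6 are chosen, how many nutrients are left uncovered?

2

Union of S1, S4, S6 = {M1, M2, M3, M5, M7, M8, M9, M10, M11}.
Not covered: M4, M6 — 2 nutrients.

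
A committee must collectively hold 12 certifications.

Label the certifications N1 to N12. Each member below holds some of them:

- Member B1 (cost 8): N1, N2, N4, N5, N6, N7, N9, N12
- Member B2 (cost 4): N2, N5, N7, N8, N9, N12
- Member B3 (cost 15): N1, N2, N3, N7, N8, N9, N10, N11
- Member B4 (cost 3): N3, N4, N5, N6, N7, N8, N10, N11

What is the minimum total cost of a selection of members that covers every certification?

11

B1, B4 together cover every certification (B1 ∪ B4 = {N1, N2, N3, N4, N5, N6, N7, N8, N9, N10, N11, N12}); total cost 8 + 3 = 11.
The greedy pick B4, B2, B1 costs 15; no covering selection beats 11.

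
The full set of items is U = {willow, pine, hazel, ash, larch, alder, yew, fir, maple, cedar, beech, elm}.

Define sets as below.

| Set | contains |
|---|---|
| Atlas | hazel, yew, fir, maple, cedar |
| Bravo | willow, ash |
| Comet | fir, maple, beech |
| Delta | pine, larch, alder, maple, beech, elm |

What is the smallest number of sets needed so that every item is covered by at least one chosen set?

Atlas, Bravo, and Delta cover everything between them: the union {willow, pine, hazel, ash, larch, alder, yew, fir, maple, cedar, beech, elm} is all of U.
Only Bravo contains willow, so Bravo is forced; the remaining 10 items need at least 2 more sets (each remaining set adds at most 6) — so at least 3 sets are needed, and 3 is optimal.

3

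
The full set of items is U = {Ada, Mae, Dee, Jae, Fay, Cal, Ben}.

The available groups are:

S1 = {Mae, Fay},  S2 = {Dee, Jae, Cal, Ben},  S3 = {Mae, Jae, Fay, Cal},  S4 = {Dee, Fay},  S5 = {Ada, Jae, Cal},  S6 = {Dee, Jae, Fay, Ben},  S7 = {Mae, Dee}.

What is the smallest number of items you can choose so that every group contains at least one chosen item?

The 3 items {Mae, Dee, Cal} hit every group.
No choice of 2 items meets every group, so 3 is the minimum.

3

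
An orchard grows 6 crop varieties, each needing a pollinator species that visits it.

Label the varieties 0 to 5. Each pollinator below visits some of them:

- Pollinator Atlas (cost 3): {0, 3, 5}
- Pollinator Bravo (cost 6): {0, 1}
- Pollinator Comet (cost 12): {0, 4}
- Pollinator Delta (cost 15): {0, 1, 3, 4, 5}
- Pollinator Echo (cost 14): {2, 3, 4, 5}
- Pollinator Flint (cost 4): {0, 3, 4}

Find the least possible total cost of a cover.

Bravo, Echo together cover every variety (Bravo ∪ Echo = {0, 1, 2, 3, 4, 5}); total cost 6 + 14 = 20.
The greedy pick Atlas, Flint, Bravo, Echo costs 27; no covering selection beats 20.

20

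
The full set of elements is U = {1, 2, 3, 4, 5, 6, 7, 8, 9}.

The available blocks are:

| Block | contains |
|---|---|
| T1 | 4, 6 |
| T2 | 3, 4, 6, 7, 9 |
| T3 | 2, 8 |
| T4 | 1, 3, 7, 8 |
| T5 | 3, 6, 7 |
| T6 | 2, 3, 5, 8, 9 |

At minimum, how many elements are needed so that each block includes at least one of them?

2

The 2 elements {6, 8} hit every block.
The blocks T1, T3 are pairwise disjoint, so any hitting set needs a separate element for each — at least 2. Hence 2 is optimal.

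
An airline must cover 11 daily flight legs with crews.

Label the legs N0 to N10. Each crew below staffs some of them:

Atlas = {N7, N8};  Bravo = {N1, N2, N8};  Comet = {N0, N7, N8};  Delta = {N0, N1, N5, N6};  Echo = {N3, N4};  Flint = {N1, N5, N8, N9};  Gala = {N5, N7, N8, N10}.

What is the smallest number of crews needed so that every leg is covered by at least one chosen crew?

5

Bravo and Delta and Echo and Flint and Gala together: Bravo ∪ Delta ∪ Echo ∪ Flint ∪ Gala = {N0, N1, N2, N3, N4, N5, N6, N7, N8, N9, N10} — every leg is covered.
Only Flint contains N9, so Flint is forced; the remaining 7 legs need at least 4 more crews (each remaining crew adds at most 2) — so at least 5 crews are needed, and 5 is optimal.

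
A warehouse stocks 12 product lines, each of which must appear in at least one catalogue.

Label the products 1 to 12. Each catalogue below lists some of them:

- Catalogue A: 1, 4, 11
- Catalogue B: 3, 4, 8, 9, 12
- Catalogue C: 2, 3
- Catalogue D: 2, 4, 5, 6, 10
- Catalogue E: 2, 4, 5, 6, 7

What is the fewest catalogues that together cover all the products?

Take {A, B, D, E}. Their union is {1, 2, 3, 4, 5, 6, 7, 8, 9, 10, 11, 12}, which is all 12 products.
Only A contains 1, so A is forced; the remaining 9 products need at least 3 more catalogues (each remaining catalogue adds at most 4) — so at least 4 catalogues are needed, and 4 is optimal.

4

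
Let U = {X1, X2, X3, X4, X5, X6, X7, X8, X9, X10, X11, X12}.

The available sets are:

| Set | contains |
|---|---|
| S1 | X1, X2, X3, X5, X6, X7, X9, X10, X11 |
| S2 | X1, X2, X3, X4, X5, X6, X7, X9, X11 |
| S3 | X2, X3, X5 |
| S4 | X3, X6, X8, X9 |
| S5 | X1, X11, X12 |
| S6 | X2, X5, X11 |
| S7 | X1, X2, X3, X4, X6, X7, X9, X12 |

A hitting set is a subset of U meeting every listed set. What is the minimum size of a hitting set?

2

Take H = {X3, X11}. Each listed set contains at least one of these, so H is a hitting set of size 2.
The sets S4, S6 are pairwise disjoint, so any hitting set needs a separate element for each — at least 2. Hence 2 is optimal.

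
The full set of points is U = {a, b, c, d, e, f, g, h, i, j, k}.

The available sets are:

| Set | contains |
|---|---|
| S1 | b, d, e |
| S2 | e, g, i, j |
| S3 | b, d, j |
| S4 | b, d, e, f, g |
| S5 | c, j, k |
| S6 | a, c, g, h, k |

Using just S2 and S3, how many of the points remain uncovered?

Union of S2, S3 = {b, d, e, g, i, j}.
Not covered: a, c, f, h, k — 5 points.

5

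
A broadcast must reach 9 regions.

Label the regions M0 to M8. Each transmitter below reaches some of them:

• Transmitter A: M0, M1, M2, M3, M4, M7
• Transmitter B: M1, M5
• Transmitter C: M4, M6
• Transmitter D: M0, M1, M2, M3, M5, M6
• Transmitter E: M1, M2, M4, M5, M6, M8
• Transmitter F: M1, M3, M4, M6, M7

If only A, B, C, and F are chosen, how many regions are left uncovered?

1

Union of A, B, C, F = {M0, M1, M2, M3, M4, M5, M6, M7}.
Not covered: M8 — 1 region.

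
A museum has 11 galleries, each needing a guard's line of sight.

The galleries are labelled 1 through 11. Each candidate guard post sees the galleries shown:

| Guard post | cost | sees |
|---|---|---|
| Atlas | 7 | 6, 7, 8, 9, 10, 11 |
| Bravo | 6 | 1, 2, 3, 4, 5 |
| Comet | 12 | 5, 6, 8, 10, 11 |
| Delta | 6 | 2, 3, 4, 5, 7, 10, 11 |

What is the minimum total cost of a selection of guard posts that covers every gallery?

Atlas, Bravo together cover every gallery (Atlas ∪ Bravo = {1, 2, 3, 4, 5, 6, 7, 8, 9, 10, 11}); total cost 7 + 6 = 13.
The greedy pick Delta, Atlas, Bravo costs 19; no covering selection beats 13.

13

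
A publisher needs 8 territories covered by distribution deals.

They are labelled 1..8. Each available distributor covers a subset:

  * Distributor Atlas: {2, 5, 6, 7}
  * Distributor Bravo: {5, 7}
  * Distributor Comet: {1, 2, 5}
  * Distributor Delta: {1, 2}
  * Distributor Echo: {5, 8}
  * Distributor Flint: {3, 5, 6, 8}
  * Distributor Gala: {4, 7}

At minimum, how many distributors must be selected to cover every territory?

Comet and Flint and Gala together: Comet ∪ Flint ∪ Gala = {1, 2, 3, 4, 5, 6, 7, 8} — every territory is covered.
Only Flint contains 3, so Flint is forced; the remaining 4 territories need at least 2 more distributors (each remaining distributor adds at most 2) — so at least 3 distributors are needed, and 3 is optimal.

3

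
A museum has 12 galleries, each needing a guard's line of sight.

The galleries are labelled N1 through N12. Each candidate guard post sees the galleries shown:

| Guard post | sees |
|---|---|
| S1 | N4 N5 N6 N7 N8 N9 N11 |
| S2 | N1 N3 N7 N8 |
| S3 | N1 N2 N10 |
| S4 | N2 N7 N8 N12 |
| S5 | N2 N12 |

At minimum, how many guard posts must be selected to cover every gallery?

4

S1 and S2 and S3 and S5 together: S1 ∪ S2 ∪ S3 ∪ S5 = {N1, N2, N3, N4, N5, N6, N7, N8, N9, N10, N11, N12} — every gallery is covered.
No 3 of the 5 guard posts cover everything (all 10 combinations miss at least one gallery), so 4 is optimal.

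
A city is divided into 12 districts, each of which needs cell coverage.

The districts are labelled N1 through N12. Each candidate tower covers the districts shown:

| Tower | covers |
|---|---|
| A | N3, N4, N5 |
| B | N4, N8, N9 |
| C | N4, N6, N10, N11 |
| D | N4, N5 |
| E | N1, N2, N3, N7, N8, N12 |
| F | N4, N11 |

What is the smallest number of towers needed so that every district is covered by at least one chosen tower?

4

B and C and D and E together: B ∪ C ∪ D ∪ E = {N1, N2, N3, N4, N5, N6, N7, N8, N9, N10, N11, N12} — every district is covered.
No 3 of the 6 towers cover everything (all 20 combinations miss at least one district), so 4 is optimal.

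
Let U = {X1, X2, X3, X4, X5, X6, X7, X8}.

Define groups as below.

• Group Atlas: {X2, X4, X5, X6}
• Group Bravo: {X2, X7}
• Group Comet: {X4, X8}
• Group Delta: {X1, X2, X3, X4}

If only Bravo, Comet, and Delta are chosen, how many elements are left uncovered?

2

Union of Bravo, Comet, Delta = {X1, X2, X3, X4, X7, X8}.
Not covered: X5, X6 — 2 elements.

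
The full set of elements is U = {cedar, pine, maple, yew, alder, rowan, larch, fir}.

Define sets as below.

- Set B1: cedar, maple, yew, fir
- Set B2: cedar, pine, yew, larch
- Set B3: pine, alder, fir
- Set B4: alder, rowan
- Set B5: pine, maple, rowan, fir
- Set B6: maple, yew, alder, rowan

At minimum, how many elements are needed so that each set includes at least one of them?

3

H = {rowan, larch, fir} meets every set (each contains at least one member of H), and |H| = 3.
No choice of 2 elements meets every set, so 3 is the minimum.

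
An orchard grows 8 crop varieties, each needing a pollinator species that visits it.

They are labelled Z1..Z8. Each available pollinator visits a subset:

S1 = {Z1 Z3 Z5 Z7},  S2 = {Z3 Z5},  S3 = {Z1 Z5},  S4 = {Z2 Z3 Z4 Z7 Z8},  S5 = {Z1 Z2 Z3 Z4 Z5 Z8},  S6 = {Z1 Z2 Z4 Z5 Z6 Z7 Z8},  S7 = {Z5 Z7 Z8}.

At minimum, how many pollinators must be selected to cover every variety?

Take {S1, S6}. Their union is {Z1, Z2, Z3, Z4, Z5, Z6, Z7, Z8}, which is all 8 varieties.
No single pollinator has all 8 varieties (the largest, S6, has 7), so 2 is optimal.

2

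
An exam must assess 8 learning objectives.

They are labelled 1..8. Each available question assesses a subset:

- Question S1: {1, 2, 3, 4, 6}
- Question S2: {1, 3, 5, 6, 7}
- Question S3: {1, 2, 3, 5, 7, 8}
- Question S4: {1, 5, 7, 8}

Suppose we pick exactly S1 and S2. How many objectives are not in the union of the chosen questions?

1

Union of S1, S2 = {1, 2, 3, 4, 5, 6, 7}.
Not covered: 8 — 1 objective.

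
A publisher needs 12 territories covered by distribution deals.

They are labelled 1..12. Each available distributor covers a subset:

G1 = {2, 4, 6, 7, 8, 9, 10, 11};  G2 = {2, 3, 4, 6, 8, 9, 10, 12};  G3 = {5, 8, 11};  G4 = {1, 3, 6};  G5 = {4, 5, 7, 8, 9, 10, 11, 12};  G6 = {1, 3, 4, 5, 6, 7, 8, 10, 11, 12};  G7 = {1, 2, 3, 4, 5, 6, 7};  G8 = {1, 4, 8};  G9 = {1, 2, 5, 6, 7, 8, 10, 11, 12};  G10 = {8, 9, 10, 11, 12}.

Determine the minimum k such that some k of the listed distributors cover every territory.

2

G1 and G6 together: G1 ∪ G6 = {1, 2, 3, 4, 5, 6, 7, 8, 9, 10, 11, 12} — every territory is covered.
No single distributor has all 12 territories (the largest, G6, has 10), so 2 is optimal.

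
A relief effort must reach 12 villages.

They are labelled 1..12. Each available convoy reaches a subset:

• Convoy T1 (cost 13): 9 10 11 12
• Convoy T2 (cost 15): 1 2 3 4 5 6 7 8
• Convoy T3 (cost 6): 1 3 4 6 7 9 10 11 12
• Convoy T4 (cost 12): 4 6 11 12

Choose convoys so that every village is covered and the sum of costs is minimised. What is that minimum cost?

21

T2, T3 together cover every village (T2 ∪ T3 = {1, 2, 3, 4, 5, 6, 7, 8, 9, 10, 11, 12}); total cost 15 + 6 = 21.
No covering selection has total cost below 21.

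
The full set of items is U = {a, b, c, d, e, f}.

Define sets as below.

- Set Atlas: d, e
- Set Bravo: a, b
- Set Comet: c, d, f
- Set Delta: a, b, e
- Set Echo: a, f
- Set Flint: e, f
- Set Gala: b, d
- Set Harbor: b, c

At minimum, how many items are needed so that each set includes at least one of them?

The 3 items {b, d, f} hit every set.
The sets Atlas, Echo, Harbor are pairwise disjoint, so any hitting set needs a separate item for each — at least 3. Hence 3 is optimal.

3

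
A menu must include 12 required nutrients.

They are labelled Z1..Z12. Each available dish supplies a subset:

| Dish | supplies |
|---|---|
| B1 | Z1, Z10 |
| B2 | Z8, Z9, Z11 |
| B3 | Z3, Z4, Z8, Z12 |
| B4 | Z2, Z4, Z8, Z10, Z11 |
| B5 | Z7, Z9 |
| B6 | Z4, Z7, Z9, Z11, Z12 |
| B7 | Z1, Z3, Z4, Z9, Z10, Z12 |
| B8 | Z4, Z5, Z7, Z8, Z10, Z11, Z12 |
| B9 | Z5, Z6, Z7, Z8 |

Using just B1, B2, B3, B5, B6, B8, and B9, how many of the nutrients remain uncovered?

1

Union of B1, B2, B3, B5, B6, B8, B9 = {Z1, Z3, Z4, Z5, Z6, Z7, Z8, Z9, Z10, Z11, Z12}.
Not covered: Z2 — 1 nutrient.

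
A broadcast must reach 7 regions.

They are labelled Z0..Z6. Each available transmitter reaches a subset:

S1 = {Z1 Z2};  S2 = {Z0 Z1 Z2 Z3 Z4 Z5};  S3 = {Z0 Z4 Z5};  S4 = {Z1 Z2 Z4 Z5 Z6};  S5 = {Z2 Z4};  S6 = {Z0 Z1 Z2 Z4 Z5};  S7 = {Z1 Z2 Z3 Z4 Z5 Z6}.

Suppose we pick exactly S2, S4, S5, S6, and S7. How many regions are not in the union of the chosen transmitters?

0

Union of S2, S4, S5, S6, S7 = {Z0, Z1, Z2, Z3, Z4, Z5, Z6} — that's every region, so 0 are uncovered.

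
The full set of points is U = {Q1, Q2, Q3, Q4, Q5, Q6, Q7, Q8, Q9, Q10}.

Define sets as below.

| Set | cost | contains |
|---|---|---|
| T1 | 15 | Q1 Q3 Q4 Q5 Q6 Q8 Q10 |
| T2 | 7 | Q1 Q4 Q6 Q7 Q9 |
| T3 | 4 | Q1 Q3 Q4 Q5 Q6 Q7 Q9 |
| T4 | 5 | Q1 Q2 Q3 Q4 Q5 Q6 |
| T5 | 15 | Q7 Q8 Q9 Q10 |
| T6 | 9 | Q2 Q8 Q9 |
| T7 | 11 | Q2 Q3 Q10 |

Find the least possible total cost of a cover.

20

T4, T5 together cover every point (T4 ∪ T5 = {Q1, Q2, Q3, Q4, Q5, Q6, Q7, Q8, Q9, Q10}); total cost 5 + 15 = 20.
The greedy pick T3, T6, T7 costs 24; no covering selection beats 20.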